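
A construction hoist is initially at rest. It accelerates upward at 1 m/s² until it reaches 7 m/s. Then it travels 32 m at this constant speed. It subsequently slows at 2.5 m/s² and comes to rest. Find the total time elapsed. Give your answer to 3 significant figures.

14.4 s

Phase 1 (accelerating): v₀ = 0 m/s, a = 1 m/s².
v = v₀ + at → t = (7 − 0) / 1 = 7.00 s
v² = v₀² + 2aΔx → Δx = (7² − 0²)/(2·1) = 24.5 m

Phase 2 (constant speed): v₀ = 7.00 m/s, a = 0 m/s².
Constant speed: t = d/v = 32/7.00 = 4.57 s

Phase 3 (decelerating): v₀ = 7.00 m/s, a = -2.5 m/s².
v = v₀ + at → t = (0 − 7.00) / -2.5 = 2.80 s
v² = v₀² + 2aΔx → Δx = (0² − 7.00²)/(2·-2.5) = 9.80 m
Total time = 7.00 + 4.57 + 2.80 = 14.4 s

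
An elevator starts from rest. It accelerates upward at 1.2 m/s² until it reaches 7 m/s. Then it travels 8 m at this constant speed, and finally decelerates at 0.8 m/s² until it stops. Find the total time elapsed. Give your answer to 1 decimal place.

Phase 1 (accelerating): v₀ = 0 m/s, a = 1.2 m/s².
v = v₀ + at → t = (7 − 0) / 1.2 = 5.83 s
v² = v₀² + 2aΔx → Δx = (7² − 0²)/(2·1.2) = 20.4 m

Phase 2 (constant speed): v₀ = 7.00 m/s, a = 0 m/s².
Constant speed: t = d/v = 8/7.00 = 1.14 s

Phase 3 (decelerating): v₀ = 7.00 m/s, a = -0.8 m/s².
v = v₀ + at → t = (0 − 7.00) / -0.8 = 8.75 s
v² = v₀² + 2aΔx → Δx = (0² − 7.00²)/(2·-0.8) = 30.6 m
Total time = 5.83 + 1.14 + 8.75 = 15.7 s

15.7 s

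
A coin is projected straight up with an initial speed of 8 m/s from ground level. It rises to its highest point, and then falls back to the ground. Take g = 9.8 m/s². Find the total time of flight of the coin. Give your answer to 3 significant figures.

Phase 1 (rising): v₀ = 8.00 m/s, a = -9.8 m/s².
v = v₀ + at → t = (0 − 8.00) / -9.8 = 0.816 s
v² = v₀² + 2aΔx → Δx = (0² − 8.00²)/(2·-9.8) = 3.27 m

Phase 2 (falling): v₀ = 0 m/s, a = -9.8 m/s².
Falls 3.27 m from rest: t = √(2·3.27/9.8) = 0.816 s; v = g·t = 8.00 m/s.
Total time = 0.816 + 0.816 = 1.63 s

1.63 s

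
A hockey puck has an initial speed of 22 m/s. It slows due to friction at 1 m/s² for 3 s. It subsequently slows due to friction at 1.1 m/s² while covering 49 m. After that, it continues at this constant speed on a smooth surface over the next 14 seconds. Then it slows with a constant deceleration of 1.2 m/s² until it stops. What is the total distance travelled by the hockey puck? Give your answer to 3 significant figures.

Phase 1 (decelerating): v₀ = 22.0 m/s, a = -1 m/s².
v = v₀ + at = 22.0 + (-1)(3) = 19.0 m/s
Δx = v₀t + ½at² = 22.0·3 + 0.5·-1·3² = 61.5 m

Phase 2 (decelerating): v₀ = 19.0 m/s, a = -1.1 m/s².
v² = v₀² + 2aΔx = 19.0² + 2·-1.1·49 = 253 → v = 15.9 m/s
t = (v − v₀)/a = (15.9 − 19.0)/-1.1 = 2.81 s

Phase 3 (constant speed): v₀ = 15.9 m/s, a = 0 m/s².
v = v₀ + at = 15.9 + (0)(14) = 15.9 m/s
Δx = v₀t + ½at² = 15.9·14 + 0.5·0·14² = 223 m

Phase 4 (decelerating): v₀ = 15.9 m/s, a = -1.2 m/s².
v = v₀ + at → t = (0 − 15.9) / -1.2 = 13.3 s
v² = v₀² + 2aΔx → Δx = (0² − 15.9²)/(2·-1.2) = 106 m
Total distance = 61.5 + 49.0 + 223 + 106 = 439 m

439 m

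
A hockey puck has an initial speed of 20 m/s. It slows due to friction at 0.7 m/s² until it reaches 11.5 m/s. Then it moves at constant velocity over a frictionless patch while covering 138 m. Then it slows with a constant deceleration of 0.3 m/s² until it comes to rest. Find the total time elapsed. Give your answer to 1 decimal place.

62.5 s

Phase 1 (decelerating): v₀ = 20.0 m/s, a = -0.7 m/s².
v = v₀ + at → t = (11.5 − 20.0) / -0.7 = 12.1 s
v² = v₀² + 2aΔx → Δx = (11.5² − 20.0²)/(2·-0.7) = 191 m

Phase 2 (constant speed): v₀ = 11.5 m/s, a = 0 m/s².
Constant speed: t = d/v = 138/11.5 = 12.0 s

Phase 3 (decelerating): v₀ = 11.5 m/s, a = -0.3 m/s².
v = v₀ + at → t = (0 − 11.5) / -0.3 = 38.3 s
v² = v₀² + 2aΔx → Δx = (0² − 11.5²)/(2·-0.3) = 220 m
Total time = 12.1 + 12.0 + 38.3 = 62.5 s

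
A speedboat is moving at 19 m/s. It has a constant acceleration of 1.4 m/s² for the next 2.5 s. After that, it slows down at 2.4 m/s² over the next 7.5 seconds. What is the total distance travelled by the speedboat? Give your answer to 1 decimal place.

153.1 m

Phase 1 (accelerating): v₀ = 19.0 m/s, a = 1.4 m/s².
v = v₀ + at = 19.0 + (1.4)(2.5) = 22.5 m/s
Δx = v₀t + ½at² = 19.0·2.5 + 0.5·1.4·2.5² = 51.9 m

Phase 2 (decelerating): v₀ = 22.5 m/s, a = -2.4 m/s².
v = v₀ + at = 22.5 + (-2.4)(7.5) = 4.50 m/s
Δx = v₀t + ½at² = 22.5·7.5 + 0.5·-2.4·7.5² = 101 m
Total distance = 51.9 + 101 = 153 m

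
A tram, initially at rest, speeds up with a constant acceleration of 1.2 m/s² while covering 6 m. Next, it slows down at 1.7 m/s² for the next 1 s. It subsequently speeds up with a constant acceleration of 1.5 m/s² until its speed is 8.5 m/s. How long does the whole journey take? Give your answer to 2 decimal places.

Phase 1 (accelerating): v₀ = 0 m/s, a = 1.2 m/s².
v² = v₀² + 2aΔx = 0² + 2·1.2·6 = 14.4 → v = 3.79 m/s
t = (v − v₀)/a = (3.79 − 0)/1.2 = 3.16 s

Phase 2 (decelerating): v₀ = 3.79 m/s, a = -1.7 m/s².
v = v₀ + at = 3.79 + (-1.7)(1) = 2.09 m/s
Δx = v₀t + ½at² = 3.79·1 + 0.5·-1.7·1² = 2.94 m

Phase 3 (accelerating): v₀ = 2.09 m/s, a = 1.5 m/s².
v = v₀ + at → t = (8.5 − 2.09) / 1.5 = 4.27 s
v² = v₀² + 2aΔx → Δx = (8.5² − 2.09²)/(2·1.5) = 22.6 m
Total time = 3.16 + 1.00 + 4.27 = 8.43 s

8.43 s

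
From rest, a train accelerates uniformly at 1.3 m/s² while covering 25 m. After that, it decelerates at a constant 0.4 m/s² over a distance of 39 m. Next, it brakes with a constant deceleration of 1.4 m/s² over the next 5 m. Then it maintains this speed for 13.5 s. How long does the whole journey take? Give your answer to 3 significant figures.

Phase 1 (accelerating): v₀ = 0 m/s, a = 1.3 m/s².
v² = v₀² + 2aΔx = 0² + 2·1.3·25 = 65.0 → v = 8.06 m/s
t = (v − v₀)/a = (8.06 − 0)/1.3 = 6.20 s

Phase 2 (decelerating): v₀ = 8.06 m/s, a = -0.4 m/s².
v² = v₀² + 2aΔx = 8.06² + 2·-0.4·39 = 33.8 → v = 5.81 m/s
t = (v − v₀)/a = (5.81 − 8.06)/-0.4 = 5.62 s

Phase 3 (decelerating): v₀ = 5.81 m/s, a = -1.4 m/s².
v² = v₀² + 2aΔx = 5.81² + 2·-1.4·5 = 19.8 → v = 4.45 m/s
t = (v − v₀)/a = (4.45 − 5.81)/-1.4 = 0.974 s

Phase 4 (constant speed): v₀ = 4.45 m/s, a = 0 m/s².
v = v₀ + at = 4.45 + (0)(13.5) = 4.45 m/s
Δx = v₀t + ½at² = 4.45·13.5 + 0.5·0·13.5² = 60.1 m
Total time = 6.20 + 5.62 + 0.974 + 13.5 = 26.3 s

26.3 s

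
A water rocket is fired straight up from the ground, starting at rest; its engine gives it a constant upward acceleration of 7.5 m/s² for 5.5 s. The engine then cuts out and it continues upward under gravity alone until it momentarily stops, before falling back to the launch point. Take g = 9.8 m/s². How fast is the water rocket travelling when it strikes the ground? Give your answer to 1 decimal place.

62.6 m/s

Phase 1 (powered ascent): v₀ = 0 m/s, a = 7.5 m/s².
v = v₀ + at = 0 + (7.5)(5.5) = 41.2 m/s
Δx = v₀t + ½at² = 0·5.5 + 0.5·7.5·5.5² = 113 m

Phase 2 (coasting upward): v₀ = 41.2 m/s, a = -9.8 m/s².
v = v₀ + at → t = (0 − 41.2) / -9.8 = 4.21 s
v² = v₀² + 2aΔx → Δx = (0² − 41.2²)/(2·-9.8) = 86.8 m

Phase 3 (free fall): v₀ = 0 m/s, a = -9.8 m/s².
Falls 200 m from rest: t = √(2·200/9.8) = 6.39 s; v = g·t = 62.6 m/s.
Impact speed = 62.6 m/s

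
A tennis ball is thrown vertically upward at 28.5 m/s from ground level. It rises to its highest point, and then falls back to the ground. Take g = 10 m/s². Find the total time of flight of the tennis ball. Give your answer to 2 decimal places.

5.70 s

Phase 1 (rising): v₀ = 28.5 m/s, a = -10 m/s².
v = v₀ + at → t = (0 − 28.5) / -10 = 2.85 s
v² = v₀² + 2aΔx → Δx = (0² − 28.5²)/(2·-10) = 40.6 m

Phase 2 (falling): v₀ = 0 m/s, a = -10 m/s².
Falls 40.6 m from rest: t = √(2·40.6/10) = 2.85 s; v = g·t = 28.5 m/s.
Total time = 2.85 + 2.85 = 5.70 s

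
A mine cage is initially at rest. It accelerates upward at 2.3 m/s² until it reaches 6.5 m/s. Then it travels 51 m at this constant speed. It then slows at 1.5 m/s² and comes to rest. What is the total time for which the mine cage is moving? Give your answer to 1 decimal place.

15.0 s

Phase 1 (accelerating): v₀ = 0 m/s, a = 2.3 m/s².
v = v₀ + at → t = (6.5 − 0) / 2.3 = 2.83 s
v² = v₀² + 2aΔx → Δx = (6.5² − 0²)/(2·2.3) = 9.18 m

Phase 2 (constant speed): v₀ = 6.50 m/s, a = 0 m/s².
Constant speed: t = d/v = 51/6.50 = 7.85 s

Phase 3 (decelerating): v₀ = 6.50 m/s, a = -1.5 m/s².
v = v₀ + at → t = (0 − 6.50) / -1.5 = 4.33 s
v² = v₀² + 2aΔx → Δx = (0² − 6.50²)/(2·-1.5) = 14.1 m
Total time = 2.83 + 7.85 + 4.33 = 15.0 s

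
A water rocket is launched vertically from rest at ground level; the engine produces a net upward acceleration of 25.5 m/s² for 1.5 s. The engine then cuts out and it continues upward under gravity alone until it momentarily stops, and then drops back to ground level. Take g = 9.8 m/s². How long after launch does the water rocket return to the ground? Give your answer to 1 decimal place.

Phase 1 (powered ascent): v₀ = 0 m/s, a = 25.5 m/s².
v = v₀ + at = 0 + (25.5)(1.5) = 38.2 m/s
Δx = v₀t + ½at² = 0·1.5 + 0.5·25.5·1.5² = 28.7 m

Phase 2 (coasting upward): v₀ = 38.2 m/s, a = -9.8 m/s².
v = v₀ + at → t = (0 − 38.2) / -9.8 = 3.90 s
v² = v₀² + 2aΔx → Δx = (0² − 38.2²)/(2·-9.8) = 74.6 m

Phase 3 (free fall): v₀ = 0 m/s, a = -9.8 m/s².
Falls 103 m from rest: t = √(2·103/9.8) = 4.59 s; v = g·t = 45.0 m/s.
Total time = 1.50 + 3.90 + 4.59 = 10.0 s

10.0 s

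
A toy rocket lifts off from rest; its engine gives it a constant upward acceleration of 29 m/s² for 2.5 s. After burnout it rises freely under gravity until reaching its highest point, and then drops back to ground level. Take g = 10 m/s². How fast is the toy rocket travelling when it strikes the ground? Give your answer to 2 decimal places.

84.08 m/s

Phase 1 (powered ascent): v₀ = 0 m/s, a = 29 m/s².
v = v₀ + at = 0 + (29)(2.5) = 72.5 m/s
Δx = v₀t + ½at² = 0·2.5 + 0.5·29·2.5² = 90.6 m

Phase 2 (coasting upward): v₀ = 72.5 m/s, a = -10 m/s².
v = v₀ + at → t = (0 − 72.5) / -10 = 7.25 s
v² = v₀² + 2aΔx → Δx = (0² − 72.5²)/(2·-10) = 263 m

Phase 3 (free fall): v₀ = 0 m/s, a = -10 m/s².
Falls 353 m from rest: t = √(2·353/10) = 8.41 s; v = g·t = 84.1 m/s.
Impact speed = 84.1 m/s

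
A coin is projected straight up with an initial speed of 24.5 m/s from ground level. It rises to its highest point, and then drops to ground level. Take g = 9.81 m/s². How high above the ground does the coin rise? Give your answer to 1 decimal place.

30.6 m

Phase 1 (rising): v₀ = 24.5 m/s, a = -9.81 m/s².
v = v₀ + at → t = (0 − 24.5) / -9.81 = 2.50 s
v² = v₀² + 2aΔx → Δx = (0² − 24.5²)/(2·-9.81) = 30.6 m
Maximum height = 30.6 m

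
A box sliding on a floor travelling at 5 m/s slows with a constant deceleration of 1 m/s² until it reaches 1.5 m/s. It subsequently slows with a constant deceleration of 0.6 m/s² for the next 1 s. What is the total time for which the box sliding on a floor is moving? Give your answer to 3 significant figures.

4.50 s

Phase 1 (decelerating): v₀ = 5.00 m/s, a = -1 m/s².
v = v₀ + at → t = (1.5 − 5.00) / -1 = 3.50 s
v² = v₀² + 2aΔx → Δx = (1.5² − 5.00²)/(2·-1) = 11.4 m

Phase 2 (decelerating): v₀ = 1.50 m/s, a = -0.6 m/s².
v = v₀ + at = 1.50 + (-0.6)(1) = 0.900 m/s
Δx = v₀t + ½at² = 1.50·1 + 0.5·-0.6·1² = 1.20 m
Total time = 3.50 + 1.00 = 4.50 s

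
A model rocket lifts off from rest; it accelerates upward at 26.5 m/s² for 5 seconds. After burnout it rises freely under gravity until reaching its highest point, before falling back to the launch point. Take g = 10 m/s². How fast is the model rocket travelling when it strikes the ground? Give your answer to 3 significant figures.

156 m/s

Phase 1 (powered ascent): v₀ = 0 m/s, a = 26.5 m/s².
v = v₀ + at = 0 + (26.5)(5) = 132 m/s
Δx = v₀t + ½at² = 0·5 + 0.5·26.5·5² = 331 m

Phase 2 (coasting upward): v₀ = 132 m/s, a = -10 m/s².
v = v₀ + at → t = (0 − 132) / -10 = 13.2 s
v² = v₀² + 2aΔx → Δx = (0² − 132²)/(2·-10) = 878 m

Phase 3 (free fall): v₀ = 0 m/s, a = -10 m/s².
Falls 1210 m from rest: t = √(2·1210/10) = 15.6 s; v = g·t = 156 m/s.
Impact speed = 156 m/s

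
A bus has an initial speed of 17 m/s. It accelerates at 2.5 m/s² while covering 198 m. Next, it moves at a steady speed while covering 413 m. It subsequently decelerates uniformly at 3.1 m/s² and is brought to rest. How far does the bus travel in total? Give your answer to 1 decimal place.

Phase 1 (accelerating): v₀ = 17.0 m/s, a = 2.5 m/s².
v² = v₀² + 2aΔx = 17.0² + 2·2.5·198 = 1280 → v = 35.8 m/s
t = (v − v₀)/a = (35.8 − 17.0)/2.5 = 7.51 s

Phase 2 (constant speed): v₀ = 35.8 m/s, a = 0 m/s².
Constant speed: t = d/v = 413/35.8 = 11.5 s

Phase 3 (decelerating): v₀ = 35.8 m/s, a = -3.1 m/s².
v = v₀ + at → t = (0 − 35.8) / -3.1 = 11.5 s
v² = v₀² + 2aΔx → Δx = (0² − 35.8²)/(2·-3.1) = 206 m
Total distance = 198 + 413 + 206 = 817 m

817.3 m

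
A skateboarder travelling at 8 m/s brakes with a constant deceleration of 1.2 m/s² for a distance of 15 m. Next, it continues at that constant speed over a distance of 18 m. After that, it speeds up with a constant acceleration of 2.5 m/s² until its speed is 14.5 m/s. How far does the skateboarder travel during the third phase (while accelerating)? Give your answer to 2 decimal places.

Phase 1 (decelerating): v₀ = 8.00 m/s, a = -1.2 m/s².
v² = v₀² + 2aΔx = 8.00² + 2·-1.2·15 = 28.0 → v = 5.29 m/s
t = (v − v₀)/a = (5.29 − 8.00)/-1.2 = 2.26 s

Phase 2 (constant speed): v₀ = 5.29 m/s, a = 0 m/s².
Constant speed: t = d/v = 18/5.29 = 3.40 s

Phase 3 (accelerating): v₀ = 5.29 m/s, a = 2.5 m/s².
v = v₀ + at → t = (14.5 − 5.29) / 2.5 = 3.68 s
v² = v₀² + 2aΔx → Δx = (14.5² − 5.29²)/(2·2.5) = 36.5 m
Distance in phase 3 = 36.5 m

36.45 m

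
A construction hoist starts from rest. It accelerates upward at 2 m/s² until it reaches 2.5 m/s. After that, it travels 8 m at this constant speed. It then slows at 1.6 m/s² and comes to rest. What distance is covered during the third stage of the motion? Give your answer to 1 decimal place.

Phase 1 (accelerating): v₀ = 0 m/s, a = 2 m/s².
v = v₀ + at → t = (2.5 − 0) / 2 = 1.25 s
v² = v₀² + 2aΔx → Δx = (2.5² − 0²)/(2·2) = 1.56 m

Phase 2 (constant speed): v₀ = 2.50 m/s, a = 0 m/s².
Constant speed: t = d/v = 8/2.50 = 3.20 s

Phase 3 (decelerating): v₀ = 2.50 m/s, a = -1.6 m/s².
v = v₀ + at → t = (0 − 2.50) / -1.6 = 1.56 s
v² = v₀² + 2aΔx → Δx = (0² − 2.50²)/(2·-1.6) = 1.95 m
Distance in phase 3 = 1.95 m

2.0 m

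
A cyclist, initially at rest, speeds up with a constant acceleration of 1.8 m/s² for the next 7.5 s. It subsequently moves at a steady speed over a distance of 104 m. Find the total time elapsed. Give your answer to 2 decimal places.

15.20 s

Phase 1 (accelerating): v₀ = 0 m/s, a = 1.8 m/s².
v = v₀ + at = 0 + (1.8)(7.5) = 13.5 m/s
Δx = v₀t + ½at² = 0·7.5 + 0.5·1.8·7.5² = 50.6 m

Phase 2 (constant speed): v₀ = 13.5 m/s, a = 0 m/s².
Constant speed: t = d/v = 104/13.5 = 7.70 s
Total time = 7.50 + 7.70 = 15.2 s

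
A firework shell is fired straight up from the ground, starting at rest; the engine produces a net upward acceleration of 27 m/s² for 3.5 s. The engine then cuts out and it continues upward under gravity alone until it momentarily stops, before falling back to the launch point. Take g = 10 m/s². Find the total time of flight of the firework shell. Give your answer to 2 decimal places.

24.01 s

Phase 1 (powered ascent): v₀ = 0 m/s, a = 27 m/s².
v = v₀ + at = 0 + (27)(3.5) = 94.5 m/s
Δx = v₀t + ½at² = 0·3.5 + 0.5·27·3.5² = 165 m

Phase 2 (coasting upward): v₀ = 94.5 m/s, a = -10 m/s².
v = v₀ + at → t = (0 − 94.5) / -10 = 9.45 s
v² = v₀² + 2aΔx → Δx = (0² − 94.5²)/(2·-10) = 447 m

Phase 3 (free fall): v₀ = 0 m/s, a = -10 m/s².
Falls 612 m from rest: t = √(2·612/10) = 11.1 s; v = g·t = 111 m/s.
Total time = 3.50 + 9.45 + 11.1 = 24.0 s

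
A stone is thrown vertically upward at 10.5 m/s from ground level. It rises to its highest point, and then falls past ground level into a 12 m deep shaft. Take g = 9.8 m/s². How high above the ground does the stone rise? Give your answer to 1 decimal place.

Phase 1 (rising): v₀ = 10.5 m/s, a = -9.8 m/s².
v = v₀ + at → t = (0 − 10.5) / -9.8 = 1.07 s
v² = v₀² + 2aΔx → Δx = (0² − 10.5²)/(2·-9.8) = 5.62 m
Maximum height = 5.62 m

5.6 m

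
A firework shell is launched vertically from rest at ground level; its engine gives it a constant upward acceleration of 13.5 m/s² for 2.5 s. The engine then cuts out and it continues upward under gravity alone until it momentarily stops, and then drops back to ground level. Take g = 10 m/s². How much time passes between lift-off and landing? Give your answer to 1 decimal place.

Phase 1 (powered ascent): v₀ = 0 m/s, a = 13.5 m/s².
v = v₀ + at = 0 + (13.5)(2.5) = 33.8 m/s
Δx = v₀t + ½at² = 0·2.5 + 0.5·13.5·2.5² = 42.2 m

Phase 2 (coasting upward): v₀ = 33.8 m/s, a = -10 m/s².
v = v₀ + at → t = (0 − 33.8) / -10 = 3.38 s
v² = v₀² + 2aΔx → Δx = (0² − 33.8²)/(2·-10) = 57.0 m

Phase 3 (free fall): v₀ = 0 m/s, a = -10 m/s².
Falls 99.1 m from rest: t = √(2·99.1/10) = 4.45 s; v = g·t = 44.5 m/s.
Total time = 2.50 + 3.38 + 4.45 = 10.3 s

10.3 s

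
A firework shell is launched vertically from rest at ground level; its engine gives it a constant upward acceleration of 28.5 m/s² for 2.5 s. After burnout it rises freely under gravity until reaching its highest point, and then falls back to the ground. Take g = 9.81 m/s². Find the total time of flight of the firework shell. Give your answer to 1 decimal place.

18.2 s

Phase 1 (powered ascent): v₀ = 0 m/s, a = 28.5 m/s².
v = v₀ + at = 0 + (28.5)(2.5) = 71.2 m/s
Δx = v₀t + ½at² = 0·2.5 + 0.5·28.5·2.5² = 89.1 m

Phase 2 (coasting upward): v₀ = 71.2 m/s, a = -9.81 m/s².
v = v₀ + at → t = (0 − 71.2) / -9.81 = 7.26 s
v² = v₀² + 2aΔx → Δx = (0² − 71.2²)/(2·-9.81) = 259 m

Phase 3 (free fall): v₀ = 0 m/s, a = -9.81 m/s².
Falls 348 m from rest: t = √(2·348/9.81) = 8.42 s; v = g·t = 82.6 m/s.
Total time = 2.50 + 7.26 + 8.42 = 18.2 s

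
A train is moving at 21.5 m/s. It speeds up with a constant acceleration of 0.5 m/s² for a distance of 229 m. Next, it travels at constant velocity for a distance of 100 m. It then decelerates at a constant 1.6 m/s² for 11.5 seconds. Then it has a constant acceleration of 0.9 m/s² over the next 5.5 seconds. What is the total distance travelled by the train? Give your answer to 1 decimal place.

Phase 1 (accelerating): v₀ = 21.5 m/s, a = 0.5 m/s².
v² = v₀² + 2aΔx = 21.5² + 2·0.5·229 = 691 → v = 26.3 m/s
t = (v − v₀)/a = (26.3 − 21.5)/0.5 = 9.58 s

Phase 2 (constant speed): v₀ = 26.3 m/s, a = 0 m/s².
Constant speed: t = d/v = 100/26.3 = 3.80 s

Phase 3 (decelerating): v₀ = 26.3 m/s, a = -1.6 m/s².
v = v₀ + at = 26.3 + (-1.6)(11.5) = 7.89 m/s
Δx = v₀t + ½at² = 26.3·11.5 + 0.5·-1.6·11.5² = 197 m

Phase 4 (accelerating): v₀ = 7.89 m/s, a = 0.9 m/s².
v = v₀ + at = 7.89 + (0.9)(5.5) = 12.8 m/s
Δx = v₀t + ½at² = 7.89·5.5 + 0.5·0.9·5.5² = 57.0 m
Total distance = 229 + 100 + 197 + 57.0 = 583 m

582.6 m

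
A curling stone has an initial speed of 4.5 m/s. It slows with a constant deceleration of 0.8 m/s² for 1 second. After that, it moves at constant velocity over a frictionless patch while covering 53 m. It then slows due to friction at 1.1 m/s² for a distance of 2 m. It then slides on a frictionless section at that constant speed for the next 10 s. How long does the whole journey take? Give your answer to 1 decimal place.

Phase 1 (decelerating): v₀ = 4.50 m/s, a = -0.8 m/s².
v = v₀ + at = 4.50 + (-0.8)(1) = 3.70 m/s
Δx = v₀t + ½at² = 4.50·1 + 0.5·-0.8·1² = 4.10 m

Phase 2 (constant speed): v₀ = 3.70 m/s, a = 0 m/s².
Constant speed: t = d/v = 53/3.70 = 14.3 s

Phase 3 (decelerating): v₀ = 3.70 m/s, a = -1.1 m/s².
v² = v₀² + 2aΔx = 3.70² + 2·-1.1·2 = 9.29 → v = 3.05 m/s
t = (v − v₀)/a = (3.05 − 3.70)/-1.1 = 0.593 s

Phase 4 (constant speed): v₀ = 3.05 m/s, a = 0 m/s².
v = v₀ + at = 3.05 + (0)(10) = 3.05 m/s
Δx = v₀t + ½at² = 3.05·10 + 0.5·0·10² = 30.5 m
Total time = 1.00 + 14.3 + 0.593 + 10.0 = 25.9 s

25.9 s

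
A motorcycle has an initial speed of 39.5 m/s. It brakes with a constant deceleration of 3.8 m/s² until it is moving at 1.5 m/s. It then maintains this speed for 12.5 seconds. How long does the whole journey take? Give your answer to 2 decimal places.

Phase 1 (decelerating): v₀ = 39.5 m/s, a = -3.8 m/s².
v = v₀ + at → t = (1.5 − 39.5) / -3.8 = 10.0 s
v² = v₀² + 2aΔx → Δx = (1.5² − 39.5²)/(2·-3.8) = 205 m

Phase 2 (constant speed): v₀ = 1.50 m/s, a = 0 m/s².
v = v₀ + at = 1.50 + (0)(12.5) = 1.50 m/s
Δx = v₀t + ½at² = 1.50·12.5 + 0.5·0·12.5² = 18.8 m
Total time = 10.0 + 12.5 = 22.5 s

22.50 s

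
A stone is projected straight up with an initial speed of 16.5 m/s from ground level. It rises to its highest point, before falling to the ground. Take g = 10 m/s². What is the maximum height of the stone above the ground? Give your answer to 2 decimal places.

Phase 1 (rising): v₀ = 16.5 m/s, a = -10 m/s².
v = v₀ + at → t = (0 − 16.5) / -10 = 1.65 s
v² = v₀² + 2aΔx → Δx = (0² − 16.5²)/(2·-10) = 13.6 m
Maximum height = 13.6 m

13.61 m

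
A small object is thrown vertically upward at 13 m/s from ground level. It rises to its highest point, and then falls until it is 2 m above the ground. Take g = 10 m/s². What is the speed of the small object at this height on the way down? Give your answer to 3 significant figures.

11.4 m/s

Phase 1 (rising): v₀ = 13.0 m/s, a = -10 m/s².
v = v₀ + at → t = (0 − 13.0) / -10 = 1.30 s
v² = v₀² + 2aΔx → Δx = (0² − 13.0²)/(2·-10) = 8.45 m

Phase 2 (falling): v₀ = 0 m/s, a = -10 m/s².
Falls 6.45 m from rest: t = √(2·6.45/10) = 1.14 s; v = g·t = 11.4 m/s.
Final speed = 11.4 m/s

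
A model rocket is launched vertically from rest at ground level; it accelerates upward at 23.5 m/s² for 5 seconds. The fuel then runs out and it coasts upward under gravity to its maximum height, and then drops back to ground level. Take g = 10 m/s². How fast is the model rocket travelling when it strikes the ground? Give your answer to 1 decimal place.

140.3 m/s

Phase 1 (powered ascent): v₀ = 0 m/s, a = 23.5 m/s².
v = v₀ + at = 0 + (23.5)(5) = 118 m/s
Δx = v₀t + ½at² = 0·5 + 0.5·23.5·5² = 294 m

Phase 2 (coasting upward): v₀ = 118 m/s, a = -10 m/s².
v = v₀ + at → t = (0 − 118) / -10 = 11.8 s
v² = v₀² + 2aΔx → Δx = (0² − 118²)/(2·-10) = 690 m

Phase 3 (free fall): v₀ = 0 m/s, a = -10 m/s².
Falls 984 m from rest: t = √(2·984/10) = 14.0 s; v = g·t = 140 m/s.
Impact speed = 140 m/s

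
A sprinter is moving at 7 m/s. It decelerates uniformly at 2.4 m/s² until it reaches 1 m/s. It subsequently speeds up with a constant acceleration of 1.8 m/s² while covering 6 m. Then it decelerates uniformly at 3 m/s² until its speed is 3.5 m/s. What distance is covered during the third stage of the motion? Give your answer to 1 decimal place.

Phase 1 (decelerating): v₀ = 7.00 m/s, a = -2.4 m/s².
v = v₀ + at → t = (1 − 7.00) / -2.4 = 2.50 s
v² = v₀² + 2aΔx → Δx = (1² − 7.00²)/(2·-2.4) = 10.0 m

Phase 2 (accelerating): v₀ = 1.00 m/s, a = 1.8 m/s².
v² = v₀² + 2aΔx = 1.00² + 2·1.8·6 = 22.6 → v = 4.75 m/s
t = (v − v₀)/a = (4.75 − 1.00)/1.8 = 2.09 s

Phase 3 (decelerating): v₀ = 4.75 m/s, a = -3 m/s².
v = v₀ + at → t = (3.5 − 4.75) / -3 = 0.418 s
v² = v₀² + 2aΔx → Δx = (3.5² − 4.75²)/(2·-3) = 1.73 m
Distance in phase 3 = 1.73 m

1.7 m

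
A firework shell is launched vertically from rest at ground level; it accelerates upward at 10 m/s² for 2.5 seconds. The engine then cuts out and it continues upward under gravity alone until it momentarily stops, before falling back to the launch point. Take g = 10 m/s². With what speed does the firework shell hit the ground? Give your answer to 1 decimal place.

35.4 m/s

Phase 1 (powered ascent): v₀ = 0 m/s, a = 10 m/s².
v = v₀ + at = 0 + (10)(2.5) = 25.0 m/s
Δx = v₀t + ½at² = 0·2.5 + 0.5·10·2.5² = 31.2 m

Phase 2 (coasting upward): v₀ = 25.0 m/s, a = -10 m/s².
v = v₀ + at → t = (0 − 25.0) / -10 = 2.50 s
v² = v₀² + 2aΔx → Δx = (0² − 25.0²)/(2·-10) = 31.2 m

Phase 3 (free fall): v₀ = 0 m/s, a = -10 m/s².
Falls 62.5 m from rest: t = √(2·62.5/10) = 3.54 s; v = g·t = 35.4 m/s.
Impact speed = 35.4 m/s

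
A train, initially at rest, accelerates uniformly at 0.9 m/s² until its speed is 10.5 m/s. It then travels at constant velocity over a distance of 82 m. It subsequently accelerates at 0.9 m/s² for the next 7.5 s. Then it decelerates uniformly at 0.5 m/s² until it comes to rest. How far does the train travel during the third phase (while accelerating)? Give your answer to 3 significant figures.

Phase 1 (accelerating): v₀ = 0 m/s, a = 0.9 m/s².
v = v₀ + at → t = (10.5 − 0) / 0.9 = 11.7 s
v² = v₀² + 2aΔx → Δx = (10.5² − 0²)/(2·0.9) = 61.2 m

Phase 2 (constant speed): v₀ = 10.5 m/s, a = 0 m/s².
Constant speed: t = d/v = 82/10.5 = 7.81 s

Phase 3 (accelerating): v₀ = 10.5 m/s, a = 0.9 m/s².
v = v₀ + at = 10.5 + (0.9)(7.5) = 17.2 m/s
Δx = v₀t + ½at² = 10.5·7.5 + 0.5·0.9·7.5² = 104 m
Distance in phase 3 = 104 m

104 m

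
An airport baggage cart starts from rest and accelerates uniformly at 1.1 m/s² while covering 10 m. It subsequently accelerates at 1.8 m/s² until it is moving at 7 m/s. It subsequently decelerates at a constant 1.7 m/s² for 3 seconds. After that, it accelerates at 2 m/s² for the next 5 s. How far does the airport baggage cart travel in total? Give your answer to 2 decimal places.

65.35 m

Phase 1 (accelerating): v₀ = 0 m/s, a = 1.1 m/s².
v² = v₀² + 2aΔx = 0² + 2·1.1·10 = 22.0 → v = 4.69 m/s
t = (v − v₀)/a = (4.69 − 0)/1.1 = 4.26 s

Phase 2 (accelerating): v₀ = 4.69 m/s, a = 1.8 m/s².
v = v₀ + at → t = (7 − 4.69) / 1.8 = 1.28 s
v² = v₀² + 2aΔx → Δx = (7² − 4.69²)/(2·1.8) = 7.50 m

Phase 3 (decelerating): v₀ = 7.00 m/s, a = -1.7 m/s².
v = v₀ + at = 7.00 + (-1.7)(3) = 1.90 m/s
Δx = v₀t + ½at² = 7.00·3 + 0.5·-1.7·3² = 13.4 m

Phase 4 (accelerating): v₀ = 1.90 m/s, a = 2 m/s².
v = v₀ + at = 1.90 + (2)(5) = 11.9 m/s
Δx = v₀t + ½at² = 1.90·5 + 0.5·2·5² = 34.5 m
Total distance = 10.0 + 7.50 + 13.4 + 34.5 = 65.3 m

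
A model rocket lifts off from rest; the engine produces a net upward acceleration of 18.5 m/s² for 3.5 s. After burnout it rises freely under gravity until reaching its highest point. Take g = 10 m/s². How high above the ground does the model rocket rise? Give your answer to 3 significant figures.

Phase 1 (powered ascent): v₀ = 0 m/s, a = 18.5 m/s².
v = v₀ + at = 0 + (18.5)(3.5) = 64.8 m/s
Δx = v₀t + ½at² = 0·3.5 + 0.5·18.5·3.5² = 113 m

Phase 2 (coasting upward): v₀ = 64.8 m/s, a = -10 m/s².
v = v₀ + at → t = (0 − 64.8) / -10 = 6.47 s
v² = v₀² + 2aΔx → Δx = (0² − 64.8²)/(2·-10) = 210 m
Maximum height = 113 + 210 = 323 m

323 m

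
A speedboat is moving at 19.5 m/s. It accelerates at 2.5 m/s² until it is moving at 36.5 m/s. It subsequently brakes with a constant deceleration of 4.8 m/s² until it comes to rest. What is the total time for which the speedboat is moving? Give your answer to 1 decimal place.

14.4 s

Phase 1 (accelerating): v₀ = 19.5 m/s, a = 2.5 m/s².
v = v₀ + at → t = (36.5 − 19.5) / 2.5 = 6.80 s
v² = v₀² + 2aΔx → Δx = (36.5² − 19.5²)/(2·2.5) = 190 m

Phase 2 (decelerating): v₀ = 36.5 m/s, a = -4.8 m/s².
v = v₀ + at → t = (0 − 36.5) / -4.8 = 7.60 s
v² = v₀² + 2aΔx → Δx = (0² − 36.5²)/(2·-4.8) = 139 m
Total time = 6.80 + 7.60 = 14.4 s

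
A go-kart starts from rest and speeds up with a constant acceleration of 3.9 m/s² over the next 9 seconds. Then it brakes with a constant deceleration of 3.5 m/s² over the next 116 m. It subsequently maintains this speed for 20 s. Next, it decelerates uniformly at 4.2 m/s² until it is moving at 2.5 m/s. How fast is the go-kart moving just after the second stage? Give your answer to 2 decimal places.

Phase 1 (accelerating): v₀ = 0 m/s, a = 3.9 m/s².
v = v₀ + at = 0 + (3.9)(9) = 35.1 m/s
Δx = v₀t + ½at² = 0·9 + 0.5·3.9·9² = 158 m

Phase 2 (decelerating): v₀ = 35.1 m/s, a = -3.5 m/s².
v² = v₀² + 2aΔx = 35.1² + 2·-3.5·116 = 420 → v = 20.5 m/s
t = (v − v₀)/a = (20.5 − 35.1)/-3.5 = 4.17 s
Speed at end of phase 2 = 20.5 m/s

20.49 m/s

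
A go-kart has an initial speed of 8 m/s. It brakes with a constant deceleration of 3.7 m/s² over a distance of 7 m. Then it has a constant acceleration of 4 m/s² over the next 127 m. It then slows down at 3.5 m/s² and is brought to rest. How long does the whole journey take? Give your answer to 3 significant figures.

Phase 1 (decelerating): v₀ = 8.00 m/s, a = -3.7 m/s².
v² = v₀² + 2aΔx = 8.00² + 2·-3.7·7 = 12.2 → v = 3.49 m/s
t = (v − v₀)/a = (3.49 − 8.00)/-3.7 = 1.22 s

Phase 2 (accelerating): v₀ = 3.49 m/s, a = 4 m/s².
v² = v₀² + 2aΔx = 3.49² + 2·4·127 = 1030 → v = 32.1 m/s
t = (v − v₀)/a = (32.1 − 3.49)/4 = 7.14 s

Phase 3 (decelerating): v₀ = 32.1 m/s, a = -3.5 m/s².
v = v₀ + at → t = (0 − 32.1) / -3.5 = 9.16 s
v² = v₀² + 2aΔx → Δx = (0² − 32.1²)/(2·-3.5) = 147 m
Total time = 1.22 + 7.14 + 9.16 = 17.5 s

17.5 s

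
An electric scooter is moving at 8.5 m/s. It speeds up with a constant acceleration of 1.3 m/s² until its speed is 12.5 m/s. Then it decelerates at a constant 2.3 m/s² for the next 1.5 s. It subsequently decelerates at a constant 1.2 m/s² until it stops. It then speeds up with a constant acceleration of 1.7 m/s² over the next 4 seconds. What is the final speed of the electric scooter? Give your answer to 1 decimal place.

Phase 1 (accelerating): v₀ = 8.50 m/s, a = 1.3 m/s².
v = v₀ + at → t = (12.5 − 8.50) / 1.3 = 3.08 s
v² = v₀² + 2aΔx → Δx = (12.5² − 8.50²)/(2·1.3) = 32.3 m

Phase 2 (decelerating): v₀ = 12.5 m/s, a = -2.3 m/s².
v = v₀ + at = 12.5 + (-2.3)(1.5) = 9.05 m/s
Δx = v₀t + ½at² = 12.5·1.5 + 0.5·-2.3·1.5² = 16.2 m

Phase 3 (decelerating): v₀ = 9.05 m/s, a = -1.2 m/s².
v = v₀ + at → t = (0 − 9.05) / -1.2 = 7.54 s
v² = v₀² + 2aΔx → Δx = (0² − 9.05²)/(2·-1.2) = 34.1 m

Phase 4 (accelerating): v₀ = 0 m/s, a = 1.7 m/s².
v = v₀ + at = 0 + (1.7)(4) = 6.80 m/s
Δx = v₀t + ½at² = 0·4 + 0.5·1.7·4² = 13.6 m
Final speed = 6.80 m/s

6.8 m/s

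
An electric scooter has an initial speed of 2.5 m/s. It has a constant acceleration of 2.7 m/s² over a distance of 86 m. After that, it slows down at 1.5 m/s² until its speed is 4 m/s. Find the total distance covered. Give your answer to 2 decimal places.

Phase 1 (accelerating): v₀ = 2.50 m/s, a = 2.7 m/s².
v² = v₀² + 2aΔx = 2.50² + 2·2.7·86 = 471 → v = 21.7 m/s
t = (v − v₀)/a = (21.7 − 2.50)/2.7 = 7.11 s

Phase 2 (decelerating): v₀ = 21.7 m/s, a = -1.5 m/s².
v = v₀ + at → t = (4 − 21.7) / -1.5 = 11.8 s
v² = v₀² + 2aΔx → Δx = (4² − 21.7²)/(2·-1.5) = 152 m
Total distance = 86.0 + 152 = 238 m

237.55 m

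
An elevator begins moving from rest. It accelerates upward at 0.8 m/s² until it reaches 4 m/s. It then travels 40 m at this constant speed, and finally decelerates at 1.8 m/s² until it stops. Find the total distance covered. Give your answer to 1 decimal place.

54.4 m

Phase 1 (accelerating): v₀ = 0 m/s, a = 0.8 m/s².
v = v₀ + at → t = (4 − 0) / 0.8 = 5.00 s
v² = v₀² + 2aΔx → Δx = (4² − 0²)/(2·0.8) = 10.0 m

Phase 2 (constant speed): v₀ = 4.00 m/s, a = 0 m/s².
Constant speed: t = d/v = 40/4.00 = 10.0 s

Phase 3 (decelerating): v₀ = 4.00 m/s, a = -1.8 m/s².
v = v₀ + at → t = (0 − 4.00) / -1.8 = 2.22 s
v² = v₀² + 2aΔx → Δx = (0² − 4.00²)/(2·-1.8) = 4.44 m
Total distance = 10.0 + 40.0 + 4.44 = 54.4 m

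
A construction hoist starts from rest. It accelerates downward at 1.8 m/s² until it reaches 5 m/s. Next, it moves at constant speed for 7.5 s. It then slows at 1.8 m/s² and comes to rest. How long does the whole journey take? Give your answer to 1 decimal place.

Phase 1 (accelerating): v₀ = 0 m/s, a = 1.8 m/s².
v = v₀ + at → t = (5 − 0) / 1.8 = 2.78 s
v² = v₀² + 2aΔx → Δx = (5² − 0²)/(2·1.8) = 6.94 m

Phase 2 (constant speed): v₀ = 5.00 m/s, a = 0 m/s².
v = v₀ + at = 5.00 + (0)(7.5) = 5.00 m/s
Δx = v₀t + ½at² = 5.00·7.5 + 0.5·0·7.5² = 37.5 m

Phase 3 (decelerating): v₀ = 5.00 m/s, a = -1.8 m/s².
v = v₀ + at → t = (0 − 5.00) / -1.8 = 2.78 s
v² = v₀² + 2aΔx → Δx = (0² − 5.00²)/(2·-1.8) = 6.94 m
Total time = 2.78 + 7.50 + 2.78 = 13.1 s

13.1 s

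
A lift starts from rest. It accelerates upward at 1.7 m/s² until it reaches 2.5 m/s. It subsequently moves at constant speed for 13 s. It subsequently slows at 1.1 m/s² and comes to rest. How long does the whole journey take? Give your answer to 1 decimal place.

16.7 s

Phase 1 (accelerating): v₀ = 0 m/s, a = 1.7 m/s².
v = v₀ + at → t = (2.5 − 0) / 1.7 = 1.47 s
v² = v₀² + 2aΔx → Δx = (2.5² − 0²)/(2·1.7) = 1.84 m

Phase 2 (constant speed): v₀ = 2.50 m/s, a = 0 m/s².
v = v₀ + at = 2.50 + (0)(13) = 2.50 m/s
Δx = v₀t + ½at² = 2.50·13 + 0.5·0·13² = 32.5 m

Phase 3 (decelerating): v₀ = 2.50 m/s, a = -1.1 m/s².
v = v₀ + at → t = (0 − 2.50) / -1.1 = 2.27 s
v² = v₀² + 2aΔx → Δx = (0² − 2.50²)/(2·-1.1) = 2.84 m
Total time = 1.47 + 13.0 + 2.27 = 16.7 s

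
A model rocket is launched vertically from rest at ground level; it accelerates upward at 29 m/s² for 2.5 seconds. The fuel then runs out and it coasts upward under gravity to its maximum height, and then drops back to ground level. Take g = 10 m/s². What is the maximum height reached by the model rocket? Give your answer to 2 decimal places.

353.44 m

Phase 1 (powered ascent): v₀ = 0 m/s, a = 29 m/s².
v = v₀ + at = 0 + (29)(2.5) = 72.5 m/s
Δx = v₀t + ½at² = 0·2.5 + 0.5·29·2.5² = 90.6 m

Phase 2 (coasting upward): v₀ = 72.5 m/s, a = -10 m/s².
v = v₀ + at → t = (0 − 72.5) / -10 = 7.25 s
v² = v₀² + 2aΔx → Δx = (0² − 72.5²)/(2·-10) = 263 m
Maximum height = 90.6 + 263 = 353 m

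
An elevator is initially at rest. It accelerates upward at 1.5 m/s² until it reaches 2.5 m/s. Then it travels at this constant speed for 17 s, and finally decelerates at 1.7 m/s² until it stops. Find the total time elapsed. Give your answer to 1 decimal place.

Phase 1 (accelerating): v₀ = 0 m/s, a = 1.5 m/s².
v = v₀ + at → t = (2.5 − 0) / 1.5 = 1.67 s
v² = v₀² + 2aΔx → Δx = (2.5² − 0²)/(2·1.5) = 2.08 m

Phase 2 (constant speed): v₀ = 2.50 m/s, a = 0 m/s².
v = v₀ + at = 2.50 + (0)(17) = 2.50 m/s
Δx = v₀t + ½at² = 2.50·17 + 0.5·0·17² = 42.5 m

Phase 3 (decelerating): v₀ = 2.50 m/s, a = -1.7 m/s².
v = v₀ + at → t = (0 − 2.50) / -1.7 = 1.47 s
v² = v₀² + 2aΔx → Δx = (0² − 2.50²)/(2·-1.7) = 1.84 m
Total time = 1.67 + 17.0 + 1.47 = 20.1 s

20.1 s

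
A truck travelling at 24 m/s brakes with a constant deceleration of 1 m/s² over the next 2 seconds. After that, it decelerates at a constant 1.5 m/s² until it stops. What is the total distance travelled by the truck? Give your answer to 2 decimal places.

Phase 1 (decelerating): v₀ = 24.0 m/s, a = -1 m/s².
v = v₀ + at = 24.0 + (-1)(2) = 22.0 m/s
Δx = v₀t + ½at² = 24.0·2 + 0.5·-1·2² = 46.0 m

Phase 2 (decelerating): v₀ = 22.0 m/s, a = -1.5 m/s².
v = v₀ + at → t = (0 − 22.0) / -1.5 = 14.7 s
v² = v₀² + 2aΔx → Δx = (0² − 22.0²)/(2·-1.5) = 161 m
Total distance = 46.0 + 161 = 207 m

207.33 m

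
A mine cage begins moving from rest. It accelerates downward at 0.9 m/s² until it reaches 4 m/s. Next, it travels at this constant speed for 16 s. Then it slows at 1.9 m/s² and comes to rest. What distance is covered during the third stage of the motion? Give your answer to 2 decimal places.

Phase 1 (accelerating): v₀ = 0 m/s, a = 0.9 m/s².
v = v₀ + at → t = (4 − 0) / 0.9 = 4.44 s
v² = v₀² + 2aΔx → Δx = (4² − 0²)/(2·0.9) = 8.89 m

Phase 2 (constant speed): v₀ = 4.00 m/s, a = 0 m/s².
v = v₀ + at = 4.00 + (0)(16) = 4.00 m/s
Δx = v₀t + ½at² = 4.00·16 + 0.5·0·16² = 64.0 m

Phase 3 (decelerating): v₀ = 4.00 m/s, a = -1.9 m/s².
v = v₀ + at → t = (0 − 4.00) / -1.9 = 2.11 s
v² = v₀² + 2aΔx → Δx = (0² − 4.00²)/(2·-1.9) = 4.21 m
Distance in phase 3 = 4.21 m

4.21 m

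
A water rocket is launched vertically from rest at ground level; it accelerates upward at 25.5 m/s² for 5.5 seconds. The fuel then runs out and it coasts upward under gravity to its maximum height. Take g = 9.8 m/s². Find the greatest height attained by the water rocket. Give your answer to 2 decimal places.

1389.26 m

Phase 1 (powered ascent): v₀ = 0 m/s, a = 25.5 m/s².
v = v₀ + at = 0 + (25.5)(5.5) = 140 m/s
Δx = v₀t + ½at² = 0·5.5 + 0.5·25.5·5.5² = 386 m

Phase 2 (coasting upward): v₀ = 140 m/s, a = -9.8 m/s².
v = v₀ + at → t = (0 − 140) / -9.8 = 14.3 s
v² = v₀² + 2aΔx → Δx = (0² − 140²)/(2·-9.8) = 1000 m
Maximum height = 386 + 1000 = 1390 m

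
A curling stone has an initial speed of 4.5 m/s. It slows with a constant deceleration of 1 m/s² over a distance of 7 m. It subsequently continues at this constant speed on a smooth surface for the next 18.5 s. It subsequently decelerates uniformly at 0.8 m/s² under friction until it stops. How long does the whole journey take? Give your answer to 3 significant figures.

Phase 1 (decelerating): v₀ = 4.50 m/s, a = -1 m/s².
v² = v₀² + 2aΔx = 4.50² + 2·-1·7 = 6.25 → v = 2.50 m/s
t = (v − v₀)/a = (2.50 − 4.50)/-1 = 2.00 s

Phase 2 (constant speed): v₀ = 2.50 m/s, a = 0 m/s².
v = v₀ + at = 2.50 + (0)(18.5) = 2.50 m/s
Δx = v₀t + ½at² = 2.50·18.5 + 0.5·0·18.5² = 46.2 m

Phase 3 (decelerating): v₀ = 2.50 m/s, a = -0.8 m/s².
v = v₀ + at → t = (0 − 2.50) / -0.8 = 3.12 s
v² = v₀² + 2aΔx → Δx = (0² − 2.50²)/(2·-0.8) = 3.91 m
Total time = 2.00 + 18.5 + 3.12 = 23.6 s

23.6 s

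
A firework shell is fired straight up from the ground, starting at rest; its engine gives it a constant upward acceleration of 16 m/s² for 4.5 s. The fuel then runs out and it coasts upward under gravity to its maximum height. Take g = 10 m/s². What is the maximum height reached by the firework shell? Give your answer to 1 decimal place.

421.2 m

Phase 1 (powered ascent): v₀ = 0 m/s, a = 16 m/s².
v = v₀ + at = 0 + (16)(4.5) = 72.0 m/s
Δx = v₀t + ½at² = 0·4.5 + 0.5·16·4.5² = 162 m

Phase 2 (coasting upward): v₀ = 72.0 m/s, a = -10 m/s².
v = v₀ + at → t = (0 − 72.0) / -10 = 7.20 s
v² = v₀² + 2aΔx → Δx = (0² − 72.0²)/(2·-10) = 259 m
Maximum height = 162 + 259 = 421 m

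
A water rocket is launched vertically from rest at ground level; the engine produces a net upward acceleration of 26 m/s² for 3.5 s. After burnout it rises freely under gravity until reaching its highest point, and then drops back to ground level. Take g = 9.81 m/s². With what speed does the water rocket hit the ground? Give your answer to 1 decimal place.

Phase 1 (powered ascent): v₀ = 0 m/s, a = 26 m/s².
v = v₀ + at = 0 + (26)(3.5) = 91.0 m/s
Δx = v₀t + ½at² = 0·3.5 + 0.5·26·3.5² = 159 m

Phase 2 (coasting upward): v₀ = 91.0 m/s, a = -9.81 m/s².
v = v₀ + at → t = (0 − 91.0) / -9.81 = 9.28 s
v² = v₀² + 2aΔx → Δx = (0² − 91.0²)/(2·-9.81) = 422 m

Phase 3 (free fall): v₀ = 0 m/s, a = -9.81 m/s².
Falls 581 m from rest: t = √(2·581/9.81) = 10.9 s; v = g·t = 107 m/s.
Impact speed = 107 m/s

106.8 m/s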